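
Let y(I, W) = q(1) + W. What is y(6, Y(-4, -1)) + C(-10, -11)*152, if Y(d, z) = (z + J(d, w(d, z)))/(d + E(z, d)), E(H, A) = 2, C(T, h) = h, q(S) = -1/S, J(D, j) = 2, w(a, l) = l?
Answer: -3347/2 ≈ -1673.5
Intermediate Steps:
Y(d, z) = (2 + z)/(2 + d) (Y(d, z) = (z + 2)/(d + 2) = (2 + z)/(2 + d))
y(I, W) = -1 + W (y(I, W) = -1/1 + W = -1*1 + W = -1 + W)
y(6, Y(-4, -1)) + C(-10, -11)*152 = (-1 + (2 - 1)/(2 - 4)) - 11*152 = (-1 + 1/(-2)) - 1672 = (-1 - ½*1) - 1672 = (-1 - ½) - 1672 = -3/2 - 1672 = -3347/2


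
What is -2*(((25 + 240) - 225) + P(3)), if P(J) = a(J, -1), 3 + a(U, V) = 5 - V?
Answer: -86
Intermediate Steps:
a(U, V) = 2 - V (a(U, V) = -3 + (5 - V) = 2 - V)
P(J) = 3 (P(J) = 2 - 1*(-1) = 2 + 1 = 3)
-2*(((25 + 240) - 225) + P(3)) = -2*(((25 + 240) - 225) + 3) = -2*((265 - 225) + 3) = -2*(40 + 3) = -2*43 = -86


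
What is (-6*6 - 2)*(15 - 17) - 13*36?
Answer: -392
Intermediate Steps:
(-6*6 - 2)*(15 - 17) - 13*36 = (-36 - 2)*(-2) - 468 = -38*(-2) - 468 = 76 - 468 = -392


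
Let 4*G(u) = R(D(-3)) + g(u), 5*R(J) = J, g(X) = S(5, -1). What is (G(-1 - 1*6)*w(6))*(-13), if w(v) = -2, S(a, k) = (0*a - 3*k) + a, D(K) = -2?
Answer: 247/5 ≈ 49.400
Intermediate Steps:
S(a, k) = a - 3*k (S(a, k) = (0 - 3*k) + a = -3*k + a = a - 3*k)
g(X) = 8 (g(X) = 5 - 3*(-1) = 5 + 3 = 8)
R(J) = J/5
G(u) = 19/10 (G(u) = ((⅕)*(-2) + 8)/4 = (-⅖ + 8)/4 = (¼)*(38/5) = 19/10)
(G(-1 - 1*6)*w(6))*(-13) = ((19/10)*(-2))*(-13) = -19/5*(-13) = 247/5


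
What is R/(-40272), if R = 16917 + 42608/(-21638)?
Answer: -183003719/435702768 ≈ -0.42002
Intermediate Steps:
R = 183003719/10819 (R = 16917 + 42608*(-1/21638) = 16917 - 21304/10819 = 183003719/10819 ≈ 16915.)
R/(-40272) = (183003719/10819)/(-40272) = (183003719/10819)*(-1/40272) = -183003719/435702768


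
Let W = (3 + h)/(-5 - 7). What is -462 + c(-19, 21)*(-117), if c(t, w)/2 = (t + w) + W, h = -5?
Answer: -969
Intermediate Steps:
W = ⅙ (W = (3 - 5)/(-5 - 7) = -2/(-12) = -2*(-1/12) = ⅙ ≈ 0.16667)
c(t, w) = ⅓ + 2*t + 2*w (c(t, w) = 2*((t + w) + ⅙) = 2*(⅙ + t + w) = ⅓ + 2*t + 2*w)
-462 + c(-19, 21)*(-117) = -462 + (⅓ + 2*(-19) + 2*21)*(-117) = -462 + (⅓ - 38 + 42)*(-117) = -462 + (13/3)*(-117) = -462 - 507 = -969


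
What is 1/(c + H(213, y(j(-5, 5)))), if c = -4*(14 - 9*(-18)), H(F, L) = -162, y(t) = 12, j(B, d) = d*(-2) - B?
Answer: -1/866 ≈ -0.0011547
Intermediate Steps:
j(B, d) = -B - 2*d (j(B, d) = -2*d - B = -B - 2*d)
c = -704 (c = -4*(14 + 162) = -4*176 = -704)
1/(c + H(213, y(j(-5, 5)))) = 1/(-704 - 162) = 1/(-866) = -1/866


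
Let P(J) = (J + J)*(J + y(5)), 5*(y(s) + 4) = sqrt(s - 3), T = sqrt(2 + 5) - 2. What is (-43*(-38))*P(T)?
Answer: 62092 - 26144*sqrt(7) - 6536*sqrt(2)/5 + 3268*sqrt(14)/5 ≈ -6481.6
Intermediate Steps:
T = -2 + sqrt(7) (T = sqrt(7) - 2 = -2 + sqrt(7) ≈ 0.64575)
y(s) = -4 + sqrt(-3 + s)/5 (y(s) = -4 + sqrt(s - 3)/5 = -4 + sqrt(-3 + s)/5)
P(J) = 2*J*(-4 + J + sqrt(2)/5) (P(J) = (J + J)*(J + (-4 + sqrt(-3 + 5)/5)) = (2*J)*(J + (-4 + sqrt(2)/5)) = (2*J)*(-4 + J + sqrt(2)/5) = 2*J*(-4 + J + sqrt(2)/5))
(-43*(-38))*P(T) = (-43*(-38))*(2*(-2 + sqrt(7))*(-20 + sqrt(2) + 5*(-2 + sqrt(7)))/5) = 1634*(2*(-2 + sqrt(7))*(-20 + sqrt(2) + (-10 + 5*sqrt(7)))/5) = 1634*(2*(-2 + sqrt(7))*(-30 + sqrt(2) + 5*sqrt(7))/5) = 3268*(-2 + sqrt(7))*(-30 + sqrt(2) + 5*sqrt(7))/5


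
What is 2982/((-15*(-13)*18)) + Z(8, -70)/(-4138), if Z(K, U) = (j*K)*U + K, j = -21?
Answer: -2413847/1210365 ≈ -1.9943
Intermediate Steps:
Z(K, U) = K - 21*K*U (Z(K, U) = (-21*K)*U + K = -21*K*U + K = K - 21*K*U)
2982/((-15*(-13)*18)) + Z(8, -70)/(-4138) = 2982/((-15*(-13)*18)) + (8*(1 - 21*(-70)))/(-4138) = 2982/((195*18)) + (8*(1 + 1470))*(-1/4138) = 2982/3510 + (8*1471)*(-1/4138) = 2982*(1/3510) + 11768*(-1/4138) = 497/585 - 5884/2069 = -2413847/1210365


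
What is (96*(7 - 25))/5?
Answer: -1728/5 ≈ -345.60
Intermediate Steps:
(96*(7 - 25))/5 = (96*(-18))*(1/5) = -1728*1/5 = -1728/5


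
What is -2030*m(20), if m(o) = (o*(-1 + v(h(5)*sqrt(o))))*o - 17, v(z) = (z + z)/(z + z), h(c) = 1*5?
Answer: 34510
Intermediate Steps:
h(c) = 5
v(z) = 1 (v(z) = (2*z)/((2*z)) = (2*z)*(1/(2*z)) = 1)
m(o) = -17 (m(o) = (o*(-1 + 1))*o - 17 = (o*0)*o - 17 = 0*o - 17 = 0 - 17 = -17)
-2030*m(20) = -2030*(-17) = 34510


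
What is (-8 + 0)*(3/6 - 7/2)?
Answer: 24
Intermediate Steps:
(-8 + 0)*(3/6 - 7/2) = -8*(3*(⅙) - 7*½) = -8*(½ - 7/2) = -8*(-3) = 24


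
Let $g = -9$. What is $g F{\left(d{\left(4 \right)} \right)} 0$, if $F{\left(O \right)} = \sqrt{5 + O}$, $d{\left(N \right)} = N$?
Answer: $0$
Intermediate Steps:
$g F{\left(d{\left(4 \right)} \right)} 0 = - 9 \sqrt{5 + 4} \cdot 0 = - 9 \sqrt{9} \cdot 0 = \left(-9\right) 3 \cdot 0 = \left(-27\right) 0 = 0$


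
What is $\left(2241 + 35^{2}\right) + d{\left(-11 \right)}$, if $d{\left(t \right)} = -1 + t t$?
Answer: $3586$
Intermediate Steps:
$d{\left(t \right)} = -1 + t^{2}$
$\left(2241 + 35^{2}\right) + d{\left(-11 \right)} = \left(2241 + 35^{2}\right) - \left(1 - \left(-11\right)^{2}\right) = \left(2241 + 1225\right) + \left(-1 + 121\right) = 3466 + 120 = 3586$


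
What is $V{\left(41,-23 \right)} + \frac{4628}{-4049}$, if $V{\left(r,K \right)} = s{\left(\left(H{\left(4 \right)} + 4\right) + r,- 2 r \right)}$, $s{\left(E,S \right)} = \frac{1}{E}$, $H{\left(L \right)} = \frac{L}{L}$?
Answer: $- \frac{208839}{186254} \approx -1.1213$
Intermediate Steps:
$H{\left(L \right)} = 1$
$V{\left(r,K \right)} = \frac{1}{5 + r}$ ($V{\left(r,K \right)} = \frac{1}{\left(1 + 4\right) + r} = \frac{1}{5 + r}$)
$V{\left(41,-23 \right)} + \frac{4628}{-4049} = \frac{1}{5 + 41} + \frac{4628}{-4049} = \frac{1}{46} + 4628 \left(- \frac{1}{4049}\right) = \frac{1}{46} - \frac{4628}{4049} = - \frac{208839}{186254}$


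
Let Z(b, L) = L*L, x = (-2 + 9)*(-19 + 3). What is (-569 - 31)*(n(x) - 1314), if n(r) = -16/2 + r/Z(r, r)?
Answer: 11104875/14 ≈ 7.9321e+5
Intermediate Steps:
x = -112 (x = 7*(-16) = -112)
Z(b, L) = L²
n(r) = -8 + 1/r (n(r) = -16/2 + r/(r²) = -16*½ + r/r² = -8 + 1/r)
(-569 - 31)*(n(x) - 1314) = (-569 - 31)*((-8 + 1/(-112)) - 1314) = -600*((-8 - 1/112) - 1314) = -600*(-897/112 - 1314) = -600*(-148065/112) = 11104875/14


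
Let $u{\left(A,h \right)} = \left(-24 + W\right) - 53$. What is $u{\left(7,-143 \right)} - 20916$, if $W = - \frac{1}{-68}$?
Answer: $- \frac{1427523}{68} \approx -20993.0$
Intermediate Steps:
$W = \frac{1}{68}$ ($W = \left(-1\right) \left(- \frac{1}{68}\right) = \frac{1}{68} \approx 0.014706$)
$u{\left(A,h \right)} = - \frac{5235}{68}$ ($u{\left(A,h \right)} = \left(-24 + \frac{1}{68}\right) - 53 = - \frac{1631}{68} - 53 = - \frac{5235}{68}$)
$u{\left(7,-143 \right)} - 20916 = - \frac{5235}{68} - 20916 = - \frac{1427523}{68}$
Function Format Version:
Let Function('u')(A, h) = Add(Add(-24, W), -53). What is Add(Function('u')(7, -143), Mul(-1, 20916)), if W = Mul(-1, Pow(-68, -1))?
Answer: Rational(-1427523, 68) ≈ -20993.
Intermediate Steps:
W = Rational(1, 68) (W = Mul(-1, Rational(-1, 68)) = Rational(1, 68) ≈ 0.014706)
Function('u')(A, h) = Rational(-5235, 68) (Function('u')(A, h) = Add(Add(-24, Rational(1, 68)), -53) = Add(Rational(-1631, 68), -53) = Rational(-5235, 68))
Add(Function('u')(7, -143), Mul(-1, 20916)) = Add(Rational(-5235, 68), Mul(-1, 20916)) = Add(Rational(-5235, 68), -20916) = Rational(-1427523, 68)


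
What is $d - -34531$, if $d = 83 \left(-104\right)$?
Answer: $25899$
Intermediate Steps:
$d = -8632$
$d - -34531 = -8632 - -34531 = -8632 + 34531 = 25899$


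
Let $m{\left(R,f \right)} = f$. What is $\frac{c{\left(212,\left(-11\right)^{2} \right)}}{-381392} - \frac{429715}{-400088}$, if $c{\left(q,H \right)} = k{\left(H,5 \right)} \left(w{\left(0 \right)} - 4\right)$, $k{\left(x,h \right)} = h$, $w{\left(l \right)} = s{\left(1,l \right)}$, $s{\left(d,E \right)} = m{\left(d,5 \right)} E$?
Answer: $\frac{787970505}{733607512} \approx 1.0741$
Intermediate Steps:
$s{\left(d,E \right)} = 5 E$
$w{\left(l \right)} = 5 l$
$c{\left(q,H \right)} = -20$ ($c{\left(q,H \right)} = 5 \left(5 \cdot 0 - 4\right) = 5 \left(0 - 4\right) = 5 \left(-4\right) = -20$)
$\frac{c{\left(212,\left(-11\right)^{2} \right)}}{-381392} - \frac{429715}{-400088} = - \frac{20}{-381392} - \frac{429715}{-400088} = \left(-20\right) \left(- \frac{1}{381392}\right) - - \frac{33055}{30776} = \frac{5}{95348} + \frac{33055}{30776} = \frac{787970505}{733607512}$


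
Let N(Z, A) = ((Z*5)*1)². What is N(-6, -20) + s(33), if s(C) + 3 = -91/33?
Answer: 29510/33 ≈ 894.24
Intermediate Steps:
s(C) = -190/33 (s(C) = -3 - 91/33 = -190/33)
N(Z, A) = 25*Z² (N(Z, A) = ((5*Z)*1)² = (5*Z)² = 25*Z²)
N(-6, -20) + s(33) = 25*(-6)² - 190/33 = 25*36 - 190/33 = 900 - 190/33 = 29510/33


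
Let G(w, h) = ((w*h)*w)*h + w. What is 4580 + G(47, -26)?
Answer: 1497911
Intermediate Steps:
G(w, h) = w + h²*w² (G(w, h) = ((h*w)*w)*h + w = (h*w²)*h + w = h²*w² + w = w + h²*w²)
4580 + G(47, -26) = 4580 + 47*(1 + 47*(-26)²) = 4580 + 47*(1 + 47*676) = 4580 + 47*(1 + 31772) = 4580 + 47*31773 = 4580 + 1493331 = 1497911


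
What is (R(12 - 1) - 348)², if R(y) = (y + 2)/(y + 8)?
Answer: 43546801/361 ≈ 1.2063e+5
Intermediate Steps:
R(y) = (2 + y)/(8 + y)
(R(12 - 1) - 348)² = ((2 + (12 - 1))/(8 + (12 - 1)) - 348)² = ((2 + 11)/(8 + 11) - 348)² = (13/19 - 348)² = (-6599/19)² = 43546801/361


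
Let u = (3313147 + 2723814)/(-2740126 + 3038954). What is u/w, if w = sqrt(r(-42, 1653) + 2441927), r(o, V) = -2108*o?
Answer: 6036961*sqrt(2530463)/756173197364 ≈ 0.012700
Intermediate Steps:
u = 6036961/298828 ≈ 20.202
w = sqrt(2530463) (w = sqrt(-2108*(-42) + 2441927) = sqrt(88536 + 2441927) = sqrt(2530463) ≈ 1590.7)
u/w = 6036961/(298828*(sqrt(2530463))) = 6036961*(sqrt(2530463)/2530463)/298828 = 6036961*sqrt(2530463)/756173197364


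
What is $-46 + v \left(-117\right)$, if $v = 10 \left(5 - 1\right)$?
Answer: $-4726$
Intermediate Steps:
$v = 40$ ($v = 10 \left(5 - 1\right) = 10 \cdot 4 = 40$)
$-46 + v \left(-117\right) = -46 + 40 \left(-117\right) = -46 - 4680 = -4726$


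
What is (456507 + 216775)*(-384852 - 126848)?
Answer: -344518399400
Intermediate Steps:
(456507 + 216775)*(-384852 - 126848) = 673282*(-511700) = -344518399400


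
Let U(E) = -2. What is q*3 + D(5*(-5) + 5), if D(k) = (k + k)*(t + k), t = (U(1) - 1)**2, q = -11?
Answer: 407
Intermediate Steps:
t = 9 (t = (-2 - 1)**2 = (-3)**2 = 9)
D(k) = 2*k*(9 + k) (D(k) = (k + k)*(9 + k) = (2*k)*(9 + k) = 2*k*(9 + k))
q*3 + D(5*(-5) + 5) = -11*3 + 2*(5*(-5) + 5)*(9 + (5*(-5) + 5)) = -33 + 2*(-25 + 5)*(9 + (-25 + 5)) = -33 + 2*(-20)*(9 - 20) = -33 + 2*(-20)*(-11) = -33 + 440 = 407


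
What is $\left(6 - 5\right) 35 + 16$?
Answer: $51$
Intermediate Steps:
$\left(6 - 5\right) 35 + 16 = 1 \cdot 35 + 16 = 35 + 16 = 51$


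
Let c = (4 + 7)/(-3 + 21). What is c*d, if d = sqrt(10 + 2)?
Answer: 11*sqrt(3)/9 ≈ 2.1170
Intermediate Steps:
c = 11/18 ≈ 0.61111
d = 2*sqrt(3) (d = sqrt(12) = 2*sqrt(3) ≈ 3.4641)
c*d = 11*(2*sqrt(3))/18 = 11*sqrt(3)/9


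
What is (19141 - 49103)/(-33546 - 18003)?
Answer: 29962/51549 ≈ 0.58123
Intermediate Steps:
(19141 - 49103)/(-33546 - 18003) = -29962/(-51549) = -29962*(-1/51549) = 29962/51549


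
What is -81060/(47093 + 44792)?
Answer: -16212/18377 ≈ -0.88219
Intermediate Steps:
-81060/(47093 + 44792) = -81060/91885 = -81060*1/91885 = -16212/18377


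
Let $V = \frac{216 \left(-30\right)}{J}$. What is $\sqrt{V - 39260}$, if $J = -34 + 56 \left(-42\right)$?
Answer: $\frac{2 i \sqrt{13968222605}}{1193} \approx 198.13 i$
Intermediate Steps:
$J = -2386$ ($J = -34 - 2352 = -2386$)
$V = \frac{3240}{1193}$ ($V = \frac{216 \left(-30\right)}{-2386} = \left(-6480\right) \left(- \frac{1}{2386}\right) = \frac{3240}{1193} \approx 2.7158$)
$\sqrt{V - 39260} = \sqrt{\frac{3240}{1193} - 39260} = \sqrt{- \frac{46833940}{1193}} = \frac{2 i \sqrt{13968222605}}{1193}$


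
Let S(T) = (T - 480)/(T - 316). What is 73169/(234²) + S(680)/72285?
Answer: 2468223917/1847084148 ≈ 1.3363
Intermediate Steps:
S(T) = (-480 + T)/(-316 + T)
73169/(234²) + S(680)/72285 = 73169/(234²) + ((-480 + 680)/(-316 + 680))/72285 = 73169/54756 + (200/364)*(1/72285) = 73169*(1/54756) + ((1/364)*200)*(1/72285) = 73169/54756 + (50/91)*(1/72285) = 73169/54756 + 10/1315587 = 2468223917/1847084148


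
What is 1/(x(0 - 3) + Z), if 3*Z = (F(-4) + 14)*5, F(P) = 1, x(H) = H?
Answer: 1/22 ≈ 0.045455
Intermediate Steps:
Z = 25 (Z = ((1 + 14)*5)/3 = (15*5)/3 = (⅓)*75 = 25)
1/(x(0 - 3) + Z) = 1/((0 - 3) + 25) = 1/(-3 + 25) = 1/22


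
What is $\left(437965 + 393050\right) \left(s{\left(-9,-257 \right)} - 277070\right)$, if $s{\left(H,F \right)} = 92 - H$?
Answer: $-230165393535$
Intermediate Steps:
$\left(437965 + 393050\right) \left(s{\left(-9,-257 \right)} - 277070\right) = \left(437965 + 393050\right) \left(\left(92 - -9\right) - 277070\right) = 831015 \left(\left(92 + 9\right) - 277070\right) = 831015 \left(101 - 277070\right) = 831015 \left(-276969\right) = -230165393535$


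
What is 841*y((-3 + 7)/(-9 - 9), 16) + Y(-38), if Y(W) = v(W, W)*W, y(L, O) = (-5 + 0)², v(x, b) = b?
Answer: 22469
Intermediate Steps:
y(L, O) = 25 (y(L, O) = (-5)² = 25)
Y(W) = W² (Y(W) = W*W = W²)
841*y((-3 + 7)/(-9 - 9), 16) + Y(-38) = 841*25 + (-38)² = 21025 + 1444 = 22469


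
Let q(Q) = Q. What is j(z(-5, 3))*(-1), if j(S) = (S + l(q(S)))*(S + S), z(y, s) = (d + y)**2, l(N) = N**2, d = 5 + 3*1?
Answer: -1620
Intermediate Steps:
d = 8 (d = 5 + 3 = 8)
z(y, s) = (8 + y)**2
j(S) = 2*S*(S + S**2) (j(S) = (S + S**2)*(S + S) = (S + S**2)*(2*S) = 2*S*(S + S**2))
j(z(-5, 3))*(-1) = (2*((8 - 5)**2)**2*(1 + (8 - 5)**2))*(-1) = (2*(3**2)**2*(1 + 3**2))*(-1) = (2*9**2*(1 + 9))*(-1) = (2*81*10)*(-1) = 1620*(-1) = -1620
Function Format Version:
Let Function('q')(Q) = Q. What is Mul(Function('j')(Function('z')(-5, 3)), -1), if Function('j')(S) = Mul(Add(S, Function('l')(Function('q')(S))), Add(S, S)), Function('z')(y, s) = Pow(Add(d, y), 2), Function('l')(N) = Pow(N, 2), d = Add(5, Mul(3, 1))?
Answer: -1620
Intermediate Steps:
d = 8 (d = Add(5, 3) = 8)
Function('z')(y, s) = Pow(Add(8, y), 2)
Function('j')(S) = Mul(2, S, Add(S, Pow(S, 2))) (Function('j')(S) = Mul(Add(S, Pow(S, 2)), Add(S, S)) = Mul(Add(S, Pow(S, 2)), Mul(2, S)) = Mul(2, S, Add(S, Pow(S, 2))))
Mul(Function('j')(Function('z')(-5, 3)), -1) = Mul(Mul(2, Pow(Pow(Add(8, -5), 2), 2), Add(1, Pow(Add(8, -5), 2))), -1) = Mul(Mul(2, Pow(Pow(3, 2), 2), Add(1, Pow(3, 2))), -1) = Mul(Mul(2, Pow(9, 2), Add(1, 9)), -1) = Mul(Mul(2, 81, 10), -1) = Mul(1620, -1) = -1620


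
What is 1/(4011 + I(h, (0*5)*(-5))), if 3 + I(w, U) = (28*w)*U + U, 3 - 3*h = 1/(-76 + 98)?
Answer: 1/4008 ≈ 0.00024950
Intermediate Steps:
h = 65/66 (h = 1 - 1/(3*(-76 + 98)) = 1 - ⅓/22 = 1 - ⅓*1/22 = 1 - 1/66 = 65/66 ≈ 0.98485)
I(w, U) = -3 + U + 28*U*w (I(w, U) = -3 + ((28*w)*U + U) = -3 + (28*U*w + U) = -3 + (U + 28*U*w) = -3 + U + 28*U*w)
1/(4011 + I(h, (0*5)*(-5))) = 1/(4011 + (-3 + (0*5)*(-5) + 28*((0*5)*(-5))*(65/66))) = 1/(4011 + (-3 + 0*(-5) + 28*(0*(-5))*(65/66))) = 1/(4011 + (-3 + 0 + 28*0*(65/66))) = 1/(4011 + (-3 + 0 + 0)) = 1/(4011 - 3) = 1/4008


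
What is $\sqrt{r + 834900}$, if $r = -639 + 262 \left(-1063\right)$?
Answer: $\sqrt{555755} \approx 745.49$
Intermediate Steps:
$r = -279145$ ($r = -639 - 278506 = -279145$)
$\sqrt{r + 834900} = \sqrt{-279145 + 834900} = \sqrt{555755}$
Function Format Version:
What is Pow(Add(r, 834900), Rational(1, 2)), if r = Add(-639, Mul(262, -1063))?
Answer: Pow(555755, Rational(1, 2)) ≈ 745.49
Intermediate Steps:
r = -279145 (r = Add(-639, -278506) = -279145)
Pow(Add(r, 834900), Rational(1, 2)) = Pow(Add(-279145, 834900), Rational(1, 2)) = Pow(555755, Rational(1, 2))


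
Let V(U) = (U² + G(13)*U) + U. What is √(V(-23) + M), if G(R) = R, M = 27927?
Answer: 3*√3126 ≈ 167.73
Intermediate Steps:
V(U) = U² + 14*U (V(U) = (U² + 13*U) + U = U² + 14*U)
√(V(-23) + M) = √(-23*(14 - 23) + 27927) = √(-23*(-9) + 27927) = √(207 + 27927) = √28134 = 3*√3126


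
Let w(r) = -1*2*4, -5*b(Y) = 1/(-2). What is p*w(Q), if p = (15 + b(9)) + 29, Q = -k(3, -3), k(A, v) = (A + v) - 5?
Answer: -1764/5 ≈ -352.80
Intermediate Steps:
k(A, v) = -5 + A + v
Q = 5 (Q = -(-5 + 3 - 3) = -1*(-5) = 5)
b(Y) = ⅒ (b(Y) = -⅕/(-2) = -⅕*(-½) = ⅒)
w(r) = -8 (w(r) = -2*4 = -8)
p = 441/10 (p = (15 + ⅒) + 29 = 151/10 + 29 = 441/10 ≈ 44.100)
p*w(Q) = (441/10)*(-8) = -1764/5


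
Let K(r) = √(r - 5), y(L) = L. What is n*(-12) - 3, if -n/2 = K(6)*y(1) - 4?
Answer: -75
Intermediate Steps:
K(r) = √(-5 + r)
n = 6 (n = -2*(√(-5 + 6)*1 - 4) = -2*(√1*1 - 4) = -2*(1*1 - 4) = -2*(1 - 4) = -2*(-3) = 6)
n*(-12) - 3 = 6*(-12) - 3 = -72 - 3 = -75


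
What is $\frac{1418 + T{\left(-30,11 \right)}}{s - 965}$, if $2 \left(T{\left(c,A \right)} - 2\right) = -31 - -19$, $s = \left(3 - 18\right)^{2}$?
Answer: $- \frac{707}{370} \approx -1.9108$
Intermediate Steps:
$s = 225$ ($s = \left(-15\right)^{2} = 225$)
$T{\left(c,A \right)} = -4$ ($T{\left(c,A \right)} = 2 + \frac{-31 - -19}{2} = 2 + \frac{-31 + 19}{2} = 2 + \frac{1}{2} \left(-12\right) = 2 - 6 = -4$)
$\frac{1418 + T{\left(-30,11 \right)}}{s - 965} = \frac{1418 - 4}{225 - 965} = \frac{1414}{-740} = 1414 \left(- \frac{1}{740}\right) = - \frac{707}{370}$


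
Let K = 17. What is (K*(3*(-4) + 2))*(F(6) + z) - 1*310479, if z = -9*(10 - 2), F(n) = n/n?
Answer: -298409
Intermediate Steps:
F(n) = 1
z = -72 (z = -9*8 = -72)
(K*(3*(-4) + 2))*(F(6) + z) - 1*310479 = (17*(3*(-4) + 2))*(1 - 72) - 1*310479 = (17*(-12 + 2))*(-71) - 310479 = (17*(-10))*(-71) - 310479 = -170*(-71) - 310479 = 12070 - 310479 = -298409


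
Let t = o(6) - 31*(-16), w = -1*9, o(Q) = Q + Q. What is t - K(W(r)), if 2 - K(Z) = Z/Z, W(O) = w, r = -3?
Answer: 507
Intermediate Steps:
o(Q) = 2*Q
w = -9
W(O) = -9
t = 508 (t = 2*6 - 31*(-16) = 12 + 496 = 508)
K(Z) = 1 (K(Z) = 2 - Z/Z = 2 - 1*1 = 2 - 1 = 1)
t - K(W(r)) = 508 - 1*1 = 508 - 1 = 507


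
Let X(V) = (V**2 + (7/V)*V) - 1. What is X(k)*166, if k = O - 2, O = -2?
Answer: 3652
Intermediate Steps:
k = -4 (k = -2 - 2 = -4)
X(V) = 6 + V**2 (X(V) = (V**2 + 7) - 1 = (7 + V**2) - 1 = 6 + V**2)
X(k)*166 = (6 + (-4)**2)*166 = (6 + 16)*166 = 22*166 = 3652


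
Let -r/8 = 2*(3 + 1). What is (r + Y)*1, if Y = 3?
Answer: -61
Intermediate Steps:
r = -64 (r = -16*(3 + 1) = -16*4 = -8*8 = -64)
(r + Y)*1 = (-64 + 3)*1 = -61*1 = -61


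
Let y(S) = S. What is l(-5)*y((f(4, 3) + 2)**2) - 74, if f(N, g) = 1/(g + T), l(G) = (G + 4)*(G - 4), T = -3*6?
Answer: -1009/25 ≈ -40.360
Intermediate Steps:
T = -18
l(G) = (-4 + G)*(4 + G) (l(G) = (4 + G)*(-4 + G) = (-4 + G)*(4 + G))
f(N, g) = 1/(-18 + g) (f(N, g) = 1/(g - 18) = 1/(-18 + g))
l(-5)*y((f(4, 3) + 2)**2) - 74 = (-16 + (-5)**2)*(1/(-18 + 3) + 2)**2 - 74 = (-16 + 25)*(1/(-15) + 2)**2 - 74 = 9*(-1/15 + 2)**2 - 74 = 9*(29/15)**2 - 74 = 9*(841/225) - 74 = 841/25 - 74 = -1009/25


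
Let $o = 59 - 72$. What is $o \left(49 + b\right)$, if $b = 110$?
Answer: $-2067$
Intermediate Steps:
$o = -13$
$o \left(49 + b\right) = - 13 \left(49 + 110\right) = \left(-13\right) 159 = -2067$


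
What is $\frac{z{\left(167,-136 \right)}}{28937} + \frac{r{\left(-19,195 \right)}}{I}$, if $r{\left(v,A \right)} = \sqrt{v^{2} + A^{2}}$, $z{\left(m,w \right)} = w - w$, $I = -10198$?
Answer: $- \frac{\sqrt{38386}}{10198} \approx -0.019212$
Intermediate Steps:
$z{\left(m,w \right)} = 0$
$r{\left(v,A \right)} = \sqrt{A^{2} + v^{2}}$
$\frac{z{\left(167,-136 \right)}}{28937} + \frac{r{\left(-19,195 \right)}}{I} = \frac{0}{28937} + \frac{\sqrt{195^{2} + \left(-19\right)^{2}}}{-10198} = 0 \cdot \frac{1}{28937} + \sqrt{38025 + 361} \left(- \frac{1}{10198}\right) = 0 + \sqrt{38386} \left(- \frac{1}{10198}\right) = 0 - \frac{\sqrt{38386}}{10198} = - \frac{\sqrt{38386}}{10198}$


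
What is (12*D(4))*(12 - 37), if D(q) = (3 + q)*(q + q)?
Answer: -16800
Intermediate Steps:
D(q) = 2*q*(3 + q) (D(q) = (3 + q)*(2*q) = 2*q*(3 + q))
(12*D(4))*(12 - 37) = (12*(2*4*(3 + 4)))*(12 - 37) = (12*(2*4*7))*(-25) = (12*56)*(-25) = 672*(-25) = -16800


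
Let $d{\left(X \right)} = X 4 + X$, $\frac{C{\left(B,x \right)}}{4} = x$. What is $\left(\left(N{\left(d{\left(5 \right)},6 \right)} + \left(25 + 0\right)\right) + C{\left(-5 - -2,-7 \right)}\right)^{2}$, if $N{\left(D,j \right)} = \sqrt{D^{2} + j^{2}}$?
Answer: $\left(3 - \sqrt{661}\right)^{2} \approx 515.74$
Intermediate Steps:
$C{\left(B,x \right)} = 4 x$
$d{\left(X \right)} = 5 X$ ($d{\left(X \right)} = 4 X + X = 5 X$)
$\left(\left(N{\left(d{\left(5 \right)},6 \right)} + \left(25 + 0\right)\right) + C{\left(-5 - -2,-7 \right)}\right)^{2} = \left(\left(\sqrt{\left(5 \cdot 5\right)^{2} + 6^{2}} + \left(25 + 0\right)\right) + 4 \left(-7\right)\right)^{2} = \left(\left(\sqrt{25^{2} + 36} + 25\right) - 28\right)^{2} = \left(\left(\sqrt{625 + 36} + 25\right) - 28\right)^{2} = \left(\left(\sqrt{661} + 25\right) - 28\right)^{2} = \left(\left(25 + \sqrt{661}\right) - 28\right)^{2} = \left(-3 + \sqrt{661}\right)^{2}$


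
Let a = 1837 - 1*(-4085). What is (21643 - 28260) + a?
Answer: -695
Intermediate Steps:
a = 5922 (a = 1837 + 4085 = 5922)
(21643 - 28260) + a = (21643 - 28260) + 5922 = -6617 + 5922 = -695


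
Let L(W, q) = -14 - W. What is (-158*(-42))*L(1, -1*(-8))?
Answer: -99540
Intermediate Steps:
(-158*(-42))*L(1, -1*(-8)) = (-158*(-42))*(-14 - 1*1) = 6636*(-14 - 1) = 6636*(-15) = -99540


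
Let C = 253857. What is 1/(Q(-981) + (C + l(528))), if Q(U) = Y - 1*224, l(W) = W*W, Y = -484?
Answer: 1/531933 ≈ 1.8799e-6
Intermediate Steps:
l(W) = W**2
Q(U) = -708 (Q(U) = -484 - 1*224 = -484 - 224 = -708)
1/(Q(-981) + (C + l(528))) = 1/(-708 + (253857 + 528**2)) = 1/(-708 + (253857 + 278784)) = 1/(-708 + 532641) = 1/531933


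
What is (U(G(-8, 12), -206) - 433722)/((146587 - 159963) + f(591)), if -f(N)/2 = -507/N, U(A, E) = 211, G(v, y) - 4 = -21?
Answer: 85401667/2634734 ≈ 32.414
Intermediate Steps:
G(v, y) = -17 (G(v, y) = 4 - 21 = -17)
f(N) = 1014/N (f(N) = -(-1014)/N = 1014/N)
(U(G(-8, 12), -206) - 433722)/((146587 - 159963) + f(591)) = (211 - 433722)/((146587 - 159963) + 1014/591) = -433511/(-13376 + 1014*(1/591)) = -433511/(-13376 + 338/197) = -433511/(-2634734/197) = -433511*(-197/2634734) = 85401667/2634734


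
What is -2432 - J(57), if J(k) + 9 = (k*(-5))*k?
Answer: 13822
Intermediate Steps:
J(k) = -9 - 5*k² (J(k) = -9 + (k*(-5))*k = -9 + (-5*k)*k = -9 - 5*k²)
-2432 - J(57) = -2432 - (-9 - 5*57²) = -2432 - (-9 - 5*3249) = -2432 - (-9 - 16245) = -2432 - 1*(-16254) = -2432 + 16254 = 13822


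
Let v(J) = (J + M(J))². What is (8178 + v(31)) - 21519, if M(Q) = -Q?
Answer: -13341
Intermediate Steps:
v(J) = 0 (v(J) = (J - J)² = 0² = 0)
(8178 + v(31)) - 21519 = (8178 + 0) - 21519 = 8178 - 21519 = -13341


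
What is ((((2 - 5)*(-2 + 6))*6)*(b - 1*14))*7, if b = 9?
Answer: 2520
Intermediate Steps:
((((2 - 5)*(-2 + 6))*6)*(b - 1*14))*7 = ((((2 - 5)*(-2 + 6))*6)*(9 - 1*14))*7 = ((-3*4*6)*(9 - 14))*7 = (-12*6*(-5))*7 = -72*(-5)*7 = 360*7 = 2520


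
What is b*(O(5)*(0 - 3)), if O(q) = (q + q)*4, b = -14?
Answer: 1680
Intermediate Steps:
O(q) = 8*q (O(q) = (2*q)*4 = 8*q)
b*(O(5)*(0 - 3)) = -14*8*5*(0 - 3) = -560*(-3) = -14*(-120) = 1680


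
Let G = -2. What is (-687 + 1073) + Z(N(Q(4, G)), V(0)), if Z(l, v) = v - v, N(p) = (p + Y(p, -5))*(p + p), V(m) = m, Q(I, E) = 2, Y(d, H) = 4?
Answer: 386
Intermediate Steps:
N(p) = 2*p*(4 + p) (N(p) = (p + 4)*(p + p) = (4 + p)*(2*p) = 2*p*(4 + p))
Z(l, v) = 0
(-687 + 1073) + Z(N(Q(4, G)), V(0)) = (-687 + 1073) + 0 = 386 + 0 = 386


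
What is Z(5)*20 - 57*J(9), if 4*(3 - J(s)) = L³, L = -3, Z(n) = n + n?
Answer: -1423/4 ≈ -355.75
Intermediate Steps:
Z(n) = 2*n
J(s) = 39/4 (J(s) = 3 - ¼*(-3)³ = 3 - ¼*(-27) = 3 + 27/4 = 39/4)
Z(5)*20 - 57*J(9) = (2*5)*20 - 57*39/4 = 10*20 - 2223/4 = 200 - 2223/4 = -1423/4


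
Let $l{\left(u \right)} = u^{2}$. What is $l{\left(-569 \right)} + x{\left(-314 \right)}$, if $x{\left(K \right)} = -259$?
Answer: $323502$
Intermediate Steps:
$l{\left(-569 \right)} + x{\left(-314 \right)} = \left(-569\right)^{2} - 259 = 323761 - 259 = 323502$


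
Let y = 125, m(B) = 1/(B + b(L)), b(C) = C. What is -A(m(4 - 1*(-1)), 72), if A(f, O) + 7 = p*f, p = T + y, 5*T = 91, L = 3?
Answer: -109/10 ≈ -10.900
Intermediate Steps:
m(B) = 1/(3 + B) (m(B) = 1/(B + 3) = 1/(3 + B))
T = 91/5 (T = (⅕)*91 = 91/5 ≈ 18.200)
p = 716/5 (p = 91/5 + 125 = 716/5 ≈ 143.20)
A(f, O) = -7 + 716*f/5
-A(m(4 - 1*(-1)), 72) = -(-7 + 716/(5*(3 + (4 - 1*(-1))))) = -(-7 + 716/(5*(3 + (4 + 1)))) = -(-7 + 716/(5*(3 + 5))) = -(-7 + (716/5)/8) = -(-7 + (716/5)*(⅛)) = -(-7 + 179/10) = -1*109/10 = -109/10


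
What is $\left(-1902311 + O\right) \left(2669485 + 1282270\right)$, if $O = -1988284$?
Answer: $-15374678244225$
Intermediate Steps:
$\left(-1902311 + O\right) \left(2669485 + 1282270\right) = \left(-1902311 - 1988284\right) \left(2669485 + 1282270\right) = \left(-3890595\right) 3951755 = -15374678244225$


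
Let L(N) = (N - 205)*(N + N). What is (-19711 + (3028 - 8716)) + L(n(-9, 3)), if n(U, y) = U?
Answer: -21547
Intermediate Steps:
L(N) = 2*N*(-205 + N) (L(N) = (-205 + N)*(2*N) = 2*N*(-205 + N))
(-19711 + (3028 - 8716)) + L(n(-9, 3)) = (-19711 + (3028 - 8716)) + 2*(-9)*(-205 - 9) = (-19711 - 5688) + 2*(-9)*(-214) = -25399 + 3852 = -21547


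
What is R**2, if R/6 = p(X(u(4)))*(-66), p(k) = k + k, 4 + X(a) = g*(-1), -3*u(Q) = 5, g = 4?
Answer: 40144896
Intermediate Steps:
u(Q) = -5/3 (u(Q) = -1/3*5 = -5/3)
X(a) = -8 (X(a) = -4 + 4*(-1) = -4 - 4 = -8)
p(k) = 2*k
R = 6336 (R = 6*((2*(-8))*(-66)) = 6*(-16*(-66)) = 6*1056 = 6336)
R**2 = 6336**2 = 40144896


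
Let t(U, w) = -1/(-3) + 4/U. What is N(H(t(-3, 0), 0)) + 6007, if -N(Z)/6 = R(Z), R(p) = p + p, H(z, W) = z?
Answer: 6019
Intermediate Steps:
t(U, w) = ⅓ + 4/U (t(U, w) = -1*(-⅓) + 4/U = ⅓ + 4/U)
R(p) = 2*p
N(Z) = -12*Z
N(H(t(-3, 0), 0)) + 6007 = -4*(12 - 3)/(-3) + 6007 = -4*(-1)*9/3 + 6007 = -12*(-1) + 6007 = 12 + 6007 = 6019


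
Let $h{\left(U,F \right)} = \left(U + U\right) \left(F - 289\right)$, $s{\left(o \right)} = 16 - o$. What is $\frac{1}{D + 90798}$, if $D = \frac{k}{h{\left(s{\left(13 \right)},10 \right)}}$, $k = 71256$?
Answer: $\frac{279}{25320766} \approx 1.1019 \cdot 10^{-5}$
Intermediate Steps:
$h{\left(U,F \right)} = 2 U \left(-289 + F\right)$
$D = - \frac{11876}{279}$ ($D = \frac{71256}{2 \left(16 - 13\right) \left(-289 + 10\right)} = \frac{71256}{2 \left(16 - 13\right) \left(-279\right)} = \frac{71256}{2 \cdot 3 \left(-279\right)} = \frac{71256}{-1674} = 71256 \left(- \frac{1}{1674}\right) = - \frac{11876}{279} \approx -42.566$)
$\frac{1}{D + 90798} = \frac{1}{- \frac{11876}{279} + 90798} = \frac{1}{\frac{25320766}{279}} = \frac{279}{25320766}$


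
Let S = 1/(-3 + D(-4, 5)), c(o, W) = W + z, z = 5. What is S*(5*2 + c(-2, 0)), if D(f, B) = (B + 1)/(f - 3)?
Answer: -35/9 ≈ -3.8889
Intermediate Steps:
c(o, W) = 5 + W (c(o, W) = W + 5 = 5 + W)
D(f, B) = (1 + B)/(-3 + f)
S = -7/27 (S = 1/(-3 + (1 + 5)/(-3 - 4)) = 1/(-3 + 6/(-7)) = 1/(-3 - ⅐*6) = 1/(-3 - 6/7) = 1/(-27/7) = -7/27 ≈ -0.25926)
S*(5*2 + c(-2, 0)) = -7*(5*2 + (5 + 0))/27 = -7*(10 + 5)/27 = -7/27*15 = -35/9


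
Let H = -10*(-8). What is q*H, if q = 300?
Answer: 24000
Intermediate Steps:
H = 80
q*H = 300*80 = 24000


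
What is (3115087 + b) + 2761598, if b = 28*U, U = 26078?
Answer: 6606869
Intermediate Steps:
b = 730184 (b = 28*26078 = 730184)
(3115087 + b) + 2761598 = (3115087 + 730184) + 2761598 = 3845271 + 2761598 = 6606869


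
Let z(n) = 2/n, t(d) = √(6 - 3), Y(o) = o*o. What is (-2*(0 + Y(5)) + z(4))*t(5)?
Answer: -99*√3/2 ≈ -85.737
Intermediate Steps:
Y(o) = o²
t(d) = √3
(-2*(0 + Y(5)) + z(4))*t(5) = (-2*(0 + 5²) + 2/4)*√3 = (-2*(0 + 25) + 2*(¼))*√3 = (-2*25 + ½)*√3 = (-50 + ½)*√3 = -99*√3/2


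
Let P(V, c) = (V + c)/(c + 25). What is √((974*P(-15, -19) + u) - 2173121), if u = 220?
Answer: I*√19605783/3 ≈ 1475.9*I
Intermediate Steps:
P(V, c) = (V + c)/(25 + c)
√((974*P(-15, -19) + u) - 2173121) = √((974*((-15 - 19)/(25 - 19)) + 220) - 2173121) = √((974*(-34/6) + 220) - 2173121) = √((974*((⅙)*(-34)) + 220) - 2173121) = √((974*(-17/3) + 220) - 2173121) = √((-16558/3 + 220) - 2173121) = √(-15898/3 - 2173121) = √(-6535261/3) = I*√19605783/3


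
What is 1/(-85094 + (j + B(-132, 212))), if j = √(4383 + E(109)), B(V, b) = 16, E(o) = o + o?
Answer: -85078/7238261483 - √4601/7238261483 ≈ -1.1763e-5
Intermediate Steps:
E(o) = 2*o
j = √4601 (j = √(4383 + 2*109) = √(4383 + 218) = √4601 ≈ 67.831)
1/(-85094 + (j + B(-132, 212))) = 1/(-85094 + (√4601 + 16)) = 1/(-85094 + (16 + √4601)) = 1/(-85078 + √4601)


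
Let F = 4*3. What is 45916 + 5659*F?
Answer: 113824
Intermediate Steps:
F = 12
45916 + 5659*F = 45916 + 5659*12 = 45916 + 67908 = 113824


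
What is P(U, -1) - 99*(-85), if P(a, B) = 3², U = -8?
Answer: 8424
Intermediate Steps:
P(a, B) = 9
P(U, -1) - 99*(-85) = 9 - 99*(-85) = 9 + 8415 = 8424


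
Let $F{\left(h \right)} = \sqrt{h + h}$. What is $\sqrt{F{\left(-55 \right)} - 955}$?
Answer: $\sqrt{-955 + i \sqrt{110}} \approx 0.1697 + 30.904 i$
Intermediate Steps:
$F{\left(h \right)} = \sqrt{2} \sqrt{h}$ ($F{\left(h \right)} = \sqrt{2 h} = \sqrt{2} \sqrt{h}$)
$\sqrt{F{\left(-55 \right)} - 955} = \sqrt{\sqrt{2} \sqrt{-55} - 955} = \sqrt{\sqrt{2} i \sqrt{55} - 955} = \sqrt{i \sqrt{110} - 955} = \sqrt{-955 + i \sqrt{110}}$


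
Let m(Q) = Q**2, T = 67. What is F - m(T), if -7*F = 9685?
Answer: -41108/7 ≈ -5872.6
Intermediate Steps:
F = -9685/7 (F = -1/7*9685 = -9685/7 ≈ -1383.6)
F - m(T) = -9685/7 - 1*67**2 = -9685/7 - 1*4489 = -9685/7 - 4489 = -41108/7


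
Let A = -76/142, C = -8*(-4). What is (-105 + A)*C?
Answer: -239776/71 ≈ -3377.1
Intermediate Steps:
C = 32
A = -38/71 (A = -76*1/142 = -38/71 ≈ -0.53521)
(-105 + A)*C = (-105 - 38/71)*32 = -7493/71*32 = -239776/71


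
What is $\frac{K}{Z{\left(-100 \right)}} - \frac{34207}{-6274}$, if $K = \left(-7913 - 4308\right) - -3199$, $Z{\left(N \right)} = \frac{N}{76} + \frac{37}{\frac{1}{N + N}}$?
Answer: $\frac{5885835907}{882281250} \approx 6.6712$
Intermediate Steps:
$Z{\left(N \right)} = \frac{5625 N}{76}$ ($Z{\left(N \right)} = N \frac{1}{76} + \frac{37}{\frac{1}{2 N}} = \frac{N}{76} + \frac{37}{\frac{1}{2} \frac{1}{N}} = \frac{N}{76} + 37 \cdot 2 N = \frac{N}{76} + 74 N = \frac{5625 N}{76}$)
$K = -9022$ ($K = -12221 + 3199 = -9022$)
$\frac{K}{Z{\left(-100 \right)}} - \frac{34207}{-6274} = - \frac{9022}{\frac{5625}{76} \left(-100\right)} - \frac{34207}{-6274} = - \frac{9022}{- \frac{140625}{19}} - - \frac{34207}{6274} = \left(-9022\right) \left(- \frac{19}{140625}\right) + \frac{34207}{6274} = \frac{171418}{140625} + \frac{34207}{6274} = \frac{5885835907}{882281250}$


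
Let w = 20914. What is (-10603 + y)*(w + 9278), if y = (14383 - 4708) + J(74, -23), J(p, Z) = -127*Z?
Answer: 60172656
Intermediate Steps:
y = 12596 (y = (14383 - 4708) - 127*(-23) = 9675 + 2921 = 12596)
(-10603 + y)*(w + 9278) = (-10603 + 12596)*(20914 + 9278) = 1993*30192 = 60172656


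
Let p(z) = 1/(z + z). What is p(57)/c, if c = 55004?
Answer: 1/6270456 ≈ 1.5948e-7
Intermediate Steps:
p(z) = 1/(2*z)
p(57)/c = ((½)/57)/55004 = ((½)*(1/57))*(1/55004) = (1/114)*(1/55004) = 1/6270456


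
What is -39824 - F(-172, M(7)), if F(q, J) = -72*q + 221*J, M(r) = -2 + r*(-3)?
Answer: -47125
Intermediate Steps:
M(r) = -2 - 3*r
-39824 - F(-172, M(7)) = -39824 - (-72*(-172) + 221*(-2 - 3*7)) = -39824 - (12384 + 221*(-2 - 21)) = -39824 - (12384 + 221*(-23)) = -39824 - (12384 - 5083) = -39824 - 1*7301 = -39824 - 7301 = -47125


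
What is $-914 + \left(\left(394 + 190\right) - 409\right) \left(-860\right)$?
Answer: $-151414$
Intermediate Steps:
$-914 + \left(\left(394 + 190\right) - 409\right) \left(-860\right) = -914 + \left(584 - 409\right) \left(-860\right) = -914 + 175 \left(-860\right) = -914 - 150500 = -151414$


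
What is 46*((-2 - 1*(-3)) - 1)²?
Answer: 0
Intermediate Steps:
46*((-2 - 1*(-3)) - 1)² = 46*((-2 + 3) - 1)² = 46*(1 - 1)² = 46*0² = 46*0 = 0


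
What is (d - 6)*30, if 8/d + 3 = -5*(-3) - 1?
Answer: -1740/11 ≈ -158.18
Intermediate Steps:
d = 8/11 (d = 8/(-3 + (-5*(-3) - 1)) = 8/(-3 + (15 - 1)) = 8/(-3 + 14) = 8/11 ≈ 0.72727)
(d - 6)*30 = (8/11 - 6)*30 = -58/11*30 = -1740/11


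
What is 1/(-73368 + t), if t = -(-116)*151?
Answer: -1/55852 ≈ -1.7904e-5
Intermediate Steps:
t = 17516 (t = -1*(-17516) = 17516)
1/(-73368 + t) = 1/(-73368 + 17516) = 1/(-55852) = -1/55852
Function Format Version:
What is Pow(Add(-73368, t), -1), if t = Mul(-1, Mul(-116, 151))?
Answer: Rational(-1, 55852) ≈ -1.7904e-5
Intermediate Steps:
t = 17516 (t = Mul(-1, -17516) = 17516)
Pow(Add(-73368, t), -1) = Pow(Add(-73368, 17516), -1) = Pow(-55852, -1) = Rational(-1, 55852)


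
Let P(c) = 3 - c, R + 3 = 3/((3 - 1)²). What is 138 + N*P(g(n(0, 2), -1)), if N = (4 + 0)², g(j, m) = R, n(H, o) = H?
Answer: 222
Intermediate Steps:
R = -9/4 (R = -3 + 3/((3 - 1)²) = -3 + 3/(2²) = -3 + 3/4 = -3 + 3*(¼) = -3 + ¾ = -9/4 ≈ -2.2500)
g(j, m) = -9/4
N = 16 (N = 4² = 16)
138 + N*P(g(n(0, 2), -1)) = 138 + 16*(3 - 1*(-9/4)) = 138 + 16*(3 + 9/4) = 138 + 16*(21/4) = 138 + 84 = 222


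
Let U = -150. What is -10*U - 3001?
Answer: -1501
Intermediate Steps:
-10*U - 3001 = -10*(-150) - 3001 = 1500 - 3001 = -1501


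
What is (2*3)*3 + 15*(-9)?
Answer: -117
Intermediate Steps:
(2*3)*3 + 15*(-9) = 6*3 - 135 = 18 - 135 = -117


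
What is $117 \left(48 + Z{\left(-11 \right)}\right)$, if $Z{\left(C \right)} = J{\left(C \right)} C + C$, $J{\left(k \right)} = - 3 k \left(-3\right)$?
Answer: $131742$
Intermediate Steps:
$J{\left(k \right)} = 9 k$
$Z{\left(C \right)} = C + 9 C^{2}$ ($Z{\left(C \right)} = 9 C C + C = 9 C^{2} + C = C + 9 C^{2}$)
$117 \left(48 + Z{\left(-11 \right)}\right) = 117 \left(48 - 11 \left(1 + 9 \left(-11\right)\right)\right) = 117 \left(48 - 11 \left(1 - 99\right)\right) = 117 \left(48 - -1078\right) = 117 \left(48 + 1078\right) = 117 \cdot 1126 = 131742$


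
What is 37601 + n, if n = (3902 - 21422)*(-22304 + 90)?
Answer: 389226881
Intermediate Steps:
n = 389189280 (n = -17520*(-22214) = 389189280)
37601 + n = 37601 + 389189280 = 389226881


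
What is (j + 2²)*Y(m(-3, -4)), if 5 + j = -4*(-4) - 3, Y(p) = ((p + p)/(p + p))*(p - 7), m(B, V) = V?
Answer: -132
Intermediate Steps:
Y(p) = -7 + p (Y(p) = ((2*p)/((2*p)))*(-7 + p) = ((2*p)*(1/(2*p)))*(-7 + p) = 1*(-7 + p) = -7 + p)
j = 8 (j = -5 + (-4*(-4) - 3) = -5 + (16 - 3) = -5 + 13 = 8)
(j + 2²)*Y(m(-3, -4)) = (8 + 2²)*(-7 - 4) = (8 + 4)*(-11) = 12*(-11) = -132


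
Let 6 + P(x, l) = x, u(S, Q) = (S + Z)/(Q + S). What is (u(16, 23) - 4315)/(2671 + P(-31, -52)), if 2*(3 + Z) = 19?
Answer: -112175/68484 ≈ -1.6380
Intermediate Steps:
Z = 13/2 (Z = -3 + (1/2)*19 = -3 + 19/2 = 13/2 ≈ 6.5000)
u(S, Q) = (13/2 + S)/(Q + S) (u(S, Q) = (S + 13/2)/(Q + S) = (13/2 + S)/(Q + S))
P(x, l) = -6 + x
(u(16, 23) - 4315)/(2671 + P(-31, -52)) = ((13/2 + 16)/(23 + 16) - 4315)/(2671 + (-6 - 31)) = ((45/2)/39 - 4315)/(2671 - 37) = ((1/39)*(45/2) - 4315)/2634 = (15/26 - 4315)*(1/2634) = -112175/26*1/2634 = -112175/68484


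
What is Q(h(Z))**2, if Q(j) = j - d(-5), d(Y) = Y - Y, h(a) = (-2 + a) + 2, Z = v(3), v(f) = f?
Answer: 9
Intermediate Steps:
Z = 3
h(a) = a
d(Y) = 0
Q(j) = j (Q(j) = j - 1*0 = j + 0 = j)
Q(h(Z))**2 = 3**2 = 9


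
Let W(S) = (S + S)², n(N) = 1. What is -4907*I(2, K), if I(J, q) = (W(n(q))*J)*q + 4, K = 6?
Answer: -255164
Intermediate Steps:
W(S) = 4*S² (W(S) = (2*S)² = 4*S²)
I(J, q) = 4 + 4*J*q (I(J, q) = ((4*1²)*J)*q + 4 = ((4*1)*J)*q + 4 = (4*J)*q + 4 = 4*J*q + 4 = 4 + 4*J*q)
-4907*I(2, K) = -4907*(4 + 4*2*6) = -4907*(4 + 48) = -4907*52 = -255164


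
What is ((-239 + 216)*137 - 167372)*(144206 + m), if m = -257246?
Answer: 19275919920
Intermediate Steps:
((-239 + 216)*137 - 167372)*(144206 + m) = ((-239 + 216)*137 - 167372)*(144206 - 257246) = (-23*137 - 167372)*(-113040) = (-3151 - 167372)*(-113040) = -170523*(-113040) = 19275919920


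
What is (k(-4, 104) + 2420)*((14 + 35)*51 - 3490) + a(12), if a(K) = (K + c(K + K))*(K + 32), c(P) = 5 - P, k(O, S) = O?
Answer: -2394564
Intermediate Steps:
a(K) = (5 - K)*(32 + K) (a(K) = (K + (5 - (K + K)))*(K + 32) = (K + (5 - 2*K))*(32 + K) = (5 - K)*(32 + K))
(k(-4, 104) + 2420)*((14 + 35)*51 - 3490) + a(12) = (-4 + 2420)*((14 + 35)*51 - 3490) + (160 - 1*12**2 - 27*12) = 2416*(49*51 - 3490) + (160 - 1*144 - 324) = 2416*(2499 - 3490) + (160 - 144 - 324) = 2416*(-991) - 308 = -2394256 - 308 = -2394564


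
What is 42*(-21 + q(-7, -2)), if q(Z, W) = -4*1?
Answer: -1050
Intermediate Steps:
q(Z, W) = -4
42*(-21 + q(-7, -2)) = 42*(-21 - 4) = 42*(-25) = -1050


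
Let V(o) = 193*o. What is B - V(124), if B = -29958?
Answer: -53890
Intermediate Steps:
B - V(124) = -29958 - 193*124 = -29958 - 1*23932 = -29958 - 23932 = -53890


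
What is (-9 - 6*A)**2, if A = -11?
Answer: 3249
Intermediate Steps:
(-9 - 6*A)**2 = (-9 - 6*(-11))**2 = (-9 + 66)**2 = 57**2 = 3249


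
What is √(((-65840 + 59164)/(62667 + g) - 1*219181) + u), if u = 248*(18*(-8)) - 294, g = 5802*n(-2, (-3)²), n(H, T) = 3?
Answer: I*√181797697624319/26691 ≈ 505.16*I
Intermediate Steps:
g = 17406 (g = 5802*3 = 17406)
u = -36006 (u = 248*(-144) - 294 = -35712 - 294 = -36006)
√(((-65840 + 59164)/(62667 + g) - 1*219181) + u) = √(((-65840 + 59164)/(62667 + 17406) - 1*219181) - 36006) = √((-6676/80073 - 219181) - 36006) = √(-17550486889/80073 - 36006) = √(-20433595327/80073) = I*√181797697624319/26691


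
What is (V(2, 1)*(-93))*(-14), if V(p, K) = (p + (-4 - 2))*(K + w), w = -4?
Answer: 15624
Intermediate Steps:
V(p, K) = (-6 + p)*(-4 + K) (V(p, K) = (p + (-4 - 2))*(K - 4) = (p - 6)*(-4 + K) = (-6 + p)*(-4 + K))
(V(2, 1)*(-93))*(-14) = ((24 - 6*1 - 4*2 + 1*2)*(-93))*(-14) = ((24 - 6 - 8 + 2)*(-93))*(-14) = (12*(-93))*(-14) = -1116*(-14) = 15624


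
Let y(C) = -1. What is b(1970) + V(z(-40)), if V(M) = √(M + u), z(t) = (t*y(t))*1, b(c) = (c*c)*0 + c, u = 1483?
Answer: 1970 + √1523 ≈ 2009.0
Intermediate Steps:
b(c) = c (b(c) = c²*0 + c = 0 + c = c)
z(t) = -t (z(t) = (t*(-1))*1 = -t*1 = -t)
V(M) = √(1483 + M) (V(M) = √(M + 1483) = √(1483 + M))
b(1970) + V(z(-40)) = 1970 + √(1483 - 1*(-40)) = 1970 + √(1483 + 40) = 1970 + √1523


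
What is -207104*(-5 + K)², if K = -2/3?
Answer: -59853056/9 ≈ -6.6503e+6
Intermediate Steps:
K = -⅔ (K = -2*⅓ = -⅔ ≈ -0.66667)
-207104*(-5 + K)² = -207104*(-5 - ⅔)² = -207104*(-17/3)² = -207104*289/9 = -59853056/9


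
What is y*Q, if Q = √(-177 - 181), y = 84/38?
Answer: 42*I*√358/19 ≈ 41.825*I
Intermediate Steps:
y = 42/19 (y = 84*(1/38) = 42/19 ≈ 2.2105)
Q = I*√358 (Q = √(-358) = I*√358 ≈ 18.921*I)
y*Q = 42*(I*√358)/19 = 42*I*√358/19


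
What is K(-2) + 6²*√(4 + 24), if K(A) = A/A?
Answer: 1 + 72*√7 ≈ 191.49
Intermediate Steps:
K(A) = 1
K(-2) + 6²*√(4 + 24) = 1 + 6²*√(4 + 24) = 1 + 36*√28 = 1 + 36*(2*√7) = 1 + 72*√7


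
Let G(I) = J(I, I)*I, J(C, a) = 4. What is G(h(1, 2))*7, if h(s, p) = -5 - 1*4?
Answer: -252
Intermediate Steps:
h(s, p) = -9 (h(s, p) = -5 - 4 = -9)
G(I) = 4*I
G(h(1, 2))*7 = (4*(-9))*7 = -36*7 = -252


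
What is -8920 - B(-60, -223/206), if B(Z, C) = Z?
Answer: -8860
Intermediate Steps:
-8920 - B(-60, -223/206) = -8920 - 1*(-60) = -8920 + 60 = -8860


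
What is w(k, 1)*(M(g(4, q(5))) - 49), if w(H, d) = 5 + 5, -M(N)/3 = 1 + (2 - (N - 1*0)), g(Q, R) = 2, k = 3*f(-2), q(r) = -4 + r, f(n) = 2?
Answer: -520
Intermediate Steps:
k = 6 (k = 3*2 = 6)
M(N) = -9 + 3*N (M(N) = -3*(1 + (2 - (N - 1*0))) = -3*(1 + (2 - (N + 0))) = -3*(1 + (2 - N)) = -3*(3 - N) = -9 + 3*N)
w(H, d) = 10
w(k, 1)*(M(g(4, q(5))) - 49) = 10*((-9 + 3*2) - 49) = 10*((-9 + 6) - 49) = 10*(-3 - 49) = 10*(-52) = -520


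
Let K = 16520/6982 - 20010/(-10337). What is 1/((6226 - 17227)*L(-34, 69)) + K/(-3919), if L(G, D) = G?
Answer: -57923065465847/52896959578083882 ≈ -0.0010950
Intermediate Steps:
K = 155238530/36086467 (K = 16520*(1/6982) - 20010*(-1/10337) = 8260/3491 + 20010/10337 = 155238530/36086467 ≈ 4.3018)
1/((6226 - 17227)*L(-34, 69)) + K/(-3919) = 1/((6226 - 17227)*(-34)) + (155238530/36086467)/(-3919) = -1/34/(-11001) + (155238530/36086467)*(-1/3919) = -1/11001*(-1/34) - 155238530/141422864173 = 1/374034 - 155238530/141422864173 = -57923065465847/52896959578083882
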